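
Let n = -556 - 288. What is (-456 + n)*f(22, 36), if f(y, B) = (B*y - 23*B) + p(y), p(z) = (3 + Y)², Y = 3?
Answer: 0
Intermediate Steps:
p(z) = 36 (p(z) = (3 + 3)² = 6² = 36)
f(y, B) = 36 - 23*B + B*y (f(y, B) = (B*y - 23*B) + 36 = (-23*B + B*y) + 36 = 36 - 23*B + B*y)
n = -844
(-456 + n)*f(22, 36) = (-456 - 844)*(36 - 23*36 + 36*22) = -1300*(36 - 828 + 792) = -1300*0 = 0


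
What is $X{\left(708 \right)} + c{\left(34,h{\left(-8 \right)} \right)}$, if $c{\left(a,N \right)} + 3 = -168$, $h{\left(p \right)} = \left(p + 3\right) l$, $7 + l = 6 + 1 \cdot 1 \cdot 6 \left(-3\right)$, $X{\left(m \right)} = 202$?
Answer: $31$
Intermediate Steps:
$l = -19$ ($l = -7 + \left(6 + 1 \cdot 1 \cdot 6 \left(-3\right)\right) = -7 + \left(6 + 1 \cdot 6 \left(-3\right)\right) = -7 + \left(6 + 6 \left(-3\right)\right) = -7 + \left(6 - 18\right) = -7 - 12 = -19$)
$h{\left(p \right)} = -57 - 19 p$ ($h{\left(p \right)} = \left(p + 3\right) \left(-19\right) = \left(3 + p\right) \left(-19\right) = -57 - 19 p$)
$c{\left(a,N \right)} = -171$ ($c{\left(a,N \right)} = -3 - 168 = -171$)
$X{\left(708 \right)} + c{\left(34,h{\left(-8 \right)} \right)} = 202 - 171 = 31$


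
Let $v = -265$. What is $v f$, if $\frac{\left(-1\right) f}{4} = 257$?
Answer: $272420$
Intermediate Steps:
$f = -1028$ ($f = \left(-4\right) 257 = -1028$)
$v f = \left(-265\right) \left(-1028\right) = 272420$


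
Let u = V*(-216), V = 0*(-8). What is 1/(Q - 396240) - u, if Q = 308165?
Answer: -1/88075 ≈ -1.1354e-5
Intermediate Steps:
V = 0
u = 0 (u = 0*(-216) = 0)
1/(Q - 396240) - u = 1/(308165 - 396240) - 1*0 = 1/(-88075) + 0 = -1/88075 + 0 = -1/88075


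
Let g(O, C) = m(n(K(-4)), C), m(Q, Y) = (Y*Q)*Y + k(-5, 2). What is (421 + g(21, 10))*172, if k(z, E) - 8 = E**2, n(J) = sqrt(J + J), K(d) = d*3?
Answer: 74476 + 34400*I*sqrt(6) ≈ 74476.0 + 84263.0*I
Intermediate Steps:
K(d) = 3*d
n(J) = sqrt(2)*sqrt(J) (n(J) = sqrt(2*J) = sqrt(2)*sqrt(J))
k(z, E) = 8 + E**2
m(Q, Y) = 12 + Q*Y**2 (m(Q, Y) = (Y*Q)*Y + (8 + 2**2) = (Q*Y)*Y + (8 + 4) = Q*Y**2 + 12 = 12 + Q*Y**2)
g(O, C) = 12 + 2*I*sqrt(6)*C**2 (g(O, C) = 12 + (sqrt(2)*sqrt(3*(-4)))*C**2 = 12 + (sqrt(2)*sqrt(-12))*C**2 = 12 + (sqrt(2)*(2*I*sqrt(3)))*C**2 = 12 + (2*I*sqrt(6))*C**2 = 12 + 2*I*sqrt(6)*C**2)
(421 + g(21, 10))*172 = (421 + (12 + 2*I*sqrt(6)*10**2))*172 = (421 + (12 + 2*I*sqrt(6)*100))*172 = (421 + (12 + 200*I*sqrt(6)))*172 = (433 + 200*I*sqrt(6))*172 = 74476 + 34400*I*sqrt(6)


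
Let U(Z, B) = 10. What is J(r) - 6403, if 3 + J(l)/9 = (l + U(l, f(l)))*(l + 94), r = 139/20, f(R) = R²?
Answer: 3587969/400 ≈ 8969.9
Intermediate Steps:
r = 139/20 (r = 139*(1/20) = 139/20 ≈ 6.9500)
J(l) = -27 + 9*(10 + l)*(94 + l) (J(l) = -27 + 9*((l + 10)*(l + 94)) = -27 + 9*((10 + l)*(94 + l)) = -27 + 9*(10 + l)*(94 + l))
J(r) - 6403 = (8433 + 9*(139/20)² + 936*(139/20)) - 6403 = (8433 + 9*(19321/400) + 32526/5) - 6403 = (8433 + 173889/400 + 32526/5) - 6403 = 6149169/400 - 6403 = 3587969/400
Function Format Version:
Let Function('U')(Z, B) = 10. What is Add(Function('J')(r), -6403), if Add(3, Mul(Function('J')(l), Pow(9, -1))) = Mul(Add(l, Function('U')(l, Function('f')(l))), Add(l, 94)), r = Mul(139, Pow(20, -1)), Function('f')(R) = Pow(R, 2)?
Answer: Rational(3587969, 400) ≈ 8969.9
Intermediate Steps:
r = Rational(139, 20) (r = Mul(139, Rational(1, 20)) = Rational(139, 20) ≈ 6.9500)
Function('J')(l) = Add(-27, Mul(9, Add(10, l), Add(94, l))) (Function('J')(l) = Add(-27, Mul(9, Mul(Add(l, 10), Add(l, 94)))) = Add(-27, Mul(9, Mul(Add(10, l), Add(94, l)))) = Add(-27, Mul(9, Add(10, l), Add(94, l))))
Add(Function('J')(r), -6403) = Add(Add(8433, Mul(9, Pow(Rational(139, 20), 2)), Mul(936, Rational(139, 20))), -6403) = Add(Add(8433, Mul(9, Rational(19321, 400)), Rational(32526, 5)), -6403) = Add(Add(8433, Rational(173889, 400), Rational(32526, 5)), -6403) = Add(Rational(6149169, 400), -6403) = Rational(3587969, 400)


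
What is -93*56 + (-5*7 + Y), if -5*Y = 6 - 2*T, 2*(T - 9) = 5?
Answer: -26198/5 ≈ -5239.6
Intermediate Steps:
T = 23/2 (T = 9 + (½)*5 = 9 + 5/2 = 23/2 ≈ 11.500)
Y = 17/5 (Y = -(6 - 2*23/2)/5 = -(6 - 23)/5 = -⅕*(-17) = 17/5 ≈ 3.4000)
-93*56 + (-5*7 + Y) = -93*56 + (-5*7 + 17/5) = -5208 + (-35 + 17/5) = -5208 - 158/5 = -26198/5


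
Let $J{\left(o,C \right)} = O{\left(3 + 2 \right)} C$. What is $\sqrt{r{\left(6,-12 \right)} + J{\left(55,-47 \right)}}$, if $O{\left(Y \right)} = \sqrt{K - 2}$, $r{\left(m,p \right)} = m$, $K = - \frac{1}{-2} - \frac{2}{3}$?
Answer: $\frac{\sqrt{216 - 282 i \sqrt{78}}}{6} \approx 6.1417 - 5.6321 i$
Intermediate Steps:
$K = - \frac{1}{6}$ ($K = \left(-1\right) \left(- \frac{1}{2}\right) - \frac{2}{3} = \frac{1}{2} - \frac{2}{3} = - \frac{1}{6} \approx -0.16667$)
$O{\left(Y \right)} = \frac{i \sqrt{78}}{6}$ ($O{\left(Y \right)} = \sqrt{- \frac{1}{6} - 2} = \sqrt{- \frac{13}{6}} = \frac{i \sqrt{78}}{6}$)
$J{\left(o,C \right)} = \frac{i C \sqrt{78}}{6}$ ($J{\left(o,C \right)} = \frac{i \sqrt{78}}{6} C = \frac{i C \sqrt{78}}{6}$)
$\sqrt{r{\left(6,-12 \right)} + J{\left(55,-47 \right)}} = \sqrt{6 + \frac{1}{6} i \left(-47\right) \sqrt{78}} = \sqrt{6 - \frac{47 i \sqrt{78}}{6}}$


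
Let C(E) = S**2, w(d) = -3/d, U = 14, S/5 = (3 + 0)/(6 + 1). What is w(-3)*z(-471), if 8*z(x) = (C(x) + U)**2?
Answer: 829921/19208 ≈ 43.207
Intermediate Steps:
S = 15/7 (S = 5*((3 + 0)/(6 + 1)) = 5*(3/7) = 15/7 ≈ 2.1429)
C(E) = 225/49 (C(E) = (15/7)**2 = 225/49)
z(x) = 829921/19208 (z(x) = (225/49 + 14)**2/8 = (911/49)**2/8 = (1/8)*(829921/2401) = 829921/19208)
w(-3)*z(-471) = -3/(-3)*(829921/19208) = -3*(-1/3)*(829921/19208) = 1*(829921/19208) = 829921/19208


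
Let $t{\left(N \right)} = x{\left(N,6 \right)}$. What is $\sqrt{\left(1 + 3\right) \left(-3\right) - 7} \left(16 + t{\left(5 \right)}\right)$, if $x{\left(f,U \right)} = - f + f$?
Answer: $16 i \sqrt{19} \approx 69.742 i$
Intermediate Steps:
$x{\left(f,U \right)} = 0$
$t{\left(N \right)} = 0$
$\sqrt{\left(1 + 3\right) \left(-3\right) - 7} \left(16 + t{\left(5 \right)}\right) = \sqrt{\left(1 + 3\right) \left(-3\right) - 7} \left(16 + 0\right) = \sqrt{4 \left(-3\right) - 7} \cdot 16 = \sqrt{-12 - 7} \cdot 16 = \sqrt{-19} \cdot 16 = i \sqrt{19} \cdot 16 = 16 i \sqrt{19}$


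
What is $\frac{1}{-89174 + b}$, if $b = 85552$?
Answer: $- \frac{1}{3622} \approx -0.00027609$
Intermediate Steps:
$\frac{1}{-89174 + b} = \frac{1}{-89174 + 85552} = \frac{1}{-3622} = - \frac{1}{3622}$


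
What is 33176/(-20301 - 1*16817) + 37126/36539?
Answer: 82912502/678127301 ≈ 0.12227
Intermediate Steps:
33176/(-20301 - 1*16817) + 37126/36539 = 33176/(-20301 - 16817) + 37126*(1/36539) = 33176/(-37118) + 37126/36539 = 33176*(-1/37118) + 37126/36539 = -16588/18559 + 37126/36539 = 82912502/678127301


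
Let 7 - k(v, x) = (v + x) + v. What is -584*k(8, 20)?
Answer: 16936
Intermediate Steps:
k(v, x) = 7 - x - 2*v (k(v, x) = 7 - ((v + x) + v) = 7 - (x + 2*v) = 7 + (-x - 2*v) = 7 - x - 2*v)
-584*k(8, 20) = -584*(7 - 1*20 - 2*8) = -584*(7 - 20 - 16) = -584*(-29) = 16936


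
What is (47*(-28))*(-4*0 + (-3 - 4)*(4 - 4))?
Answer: 0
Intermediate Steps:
(47*(-28))*(-4*0 + (-3 - 4)*(4 - 4)) = -1316*(0 - 7*0) = -1316*(0 + 0) = -1316*0 = 0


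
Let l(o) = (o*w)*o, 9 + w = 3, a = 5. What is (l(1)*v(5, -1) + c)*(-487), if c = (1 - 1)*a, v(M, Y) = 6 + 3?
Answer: 26298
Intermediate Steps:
w = -6 (w = -9 + 3 = -6)
v(M, Y) = 9
c = 0 (c = (1 - 1)*5 = 0*5 = 0)
l(o) = -6*o**2 (l(o) = (o*(-6))*o = (-6*o)*o = -6*o**2)
(l(1)*v(5, -1) + c)*(-487) = (-6*1**2*9 + 0)*(-487) = (-6*1*9 + 0)*(-487) = (-6*9 + 0)*(-487) = (-54 + 0)*(-487) = -54*(-487) = 26298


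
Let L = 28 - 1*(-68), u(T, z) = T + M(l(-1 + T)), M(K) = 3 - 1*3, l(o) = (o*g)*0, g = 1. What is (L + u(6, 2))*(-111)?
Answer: -11322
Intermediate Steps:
l(o) = 0 (l(o) = (o*1)*0 = o*0 = 0)
M(K) = 0 (M(K) = 3 - 3 = 0)
u(T, z) = T (u(T, z) = T + 0 = T)
L = 96 (L = 28 + 68 = 96)
(L + u(6, 2))*(-111) = (96 + 6)*(-111) = 102*(-111) = -11322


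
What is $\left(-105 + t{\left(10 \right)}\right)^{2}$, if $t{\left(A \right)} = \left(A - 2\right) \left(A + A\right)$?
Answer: $3025$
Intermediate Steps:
$t{\left(A \right)} = 2 A \left(-2 + A\right)$ ($t{\left(A \right)} = \left(A - 2\right) 2 A = \left(-2 + A\right) 2 A = 2 A \left(-2 + A\right)$)
$\left(-105 + t{\left(10 \right)}\right)^{2} = \left(-105 + 2 \cdot 10 \left(-2 + 10\right)\right)^{2} = \left(-105 + 2 \cdot 10 \cdot 8\right)^{2} = \left(-105 + 160\right)^{2} = 55^{2} = 3025$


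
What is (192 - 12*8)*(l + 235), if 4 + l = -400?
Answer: -16224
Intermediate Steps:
l = -404 (l = -4 - 400 = -404)
(192 - 12*8)*(l + 235) = (192 - 12*8)*(-404 + 235) = (192 - 96)*(-169) = 96*(-169) = -16224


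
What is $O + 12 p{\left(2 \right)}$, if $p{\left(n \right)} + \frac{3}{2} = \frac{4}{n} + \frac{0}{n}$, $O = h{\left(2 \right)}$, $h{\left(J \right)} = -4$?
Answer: $2$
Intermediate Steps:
$O = -4$
$p{\left(n \right)} = - \frac{3}{2} + \frac{4}{n}$ ($p{\left(n \right)} = - \frac{3}{2} + \left(\frac{4}{n} + \frac{0}{n}\right) = - \frac{3}{2} + \left(\frac{4}{n} + 0\right) = - \frac{3}{2} + \frac{4}{n}$)
$O + 12 p{\left(2 \right)} = -4 + 12 \left(- \frac{3}{2} + \frac{4}{2}\right) = -4 + 12 \left(- \frac{3}{2} + 4 \cdot \frac{1}{2}\right) = -4 + 12 \left(- \frac{3}{2} + 2\right) = -4 + 12 \cdot \frac{1}{2} = -4 + 6 = 2$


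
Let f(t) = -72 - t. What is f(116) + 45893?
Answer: 45705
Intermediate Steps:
f(116) + 45893 = (-72 - 1*116) + 45893 = (-72 - 116) + 45893 = -188 + 45893 = 45705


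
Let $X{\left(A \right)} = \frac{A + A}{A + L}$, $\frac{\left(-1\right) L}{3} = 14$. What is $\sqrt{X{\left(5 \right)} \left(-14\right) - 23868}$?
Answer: $\frac{4 i \sqrt{2041882}}{37} \approx 154.48 i$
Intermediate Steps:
$L = -42$ ($L = \left(-3\right) 14 = -42$)
$X{\left(A \right)} = \frac{2 A}{-42 + A}$ ($X{\left(A \right)} = \frac{A + A}{A - 42} = \frac{2 A}{-42 + A}$)
$\sqrt{X{\left(5 \right)} \left(-14\right) - 23868} = \sqrt{2 \cdot 5 \frac{1}{-42 + 5} \left(-14\right) - 23868} = \sqrt{2 \cdot 5 \frac{1}{-37} \left(-14\right) - 23868} = \sqrt{2 \cdot 5 \left(- \frac{1}{37}\right) \left(-14\right) - 23868} = \sqrt{\left(- \frac{10}{37}\right) \left(-14\right) - 23868} = \sqrt{\frac{140}{37} - 23868} = \sqrt{- \frac{882976}{37}} = \frac{4 i \sqrt{2041882}}{37}$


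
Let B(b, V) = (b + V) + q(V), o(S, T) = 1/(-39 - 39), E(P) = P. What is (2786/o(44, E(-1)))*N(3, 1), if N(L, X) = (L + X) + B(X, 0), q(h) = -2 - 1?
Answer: -434616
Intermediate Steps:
q(h) = -3
o(S, T) = -1/78 (o(S, T) = 1/(-78) = -1/78)
B(b, V) = -3 + V + b (B(b, V) = (b + V) - 3 = (V + b) - 3 = -3 + V + b)
N(L, X) = -3 + L + 2*X (N(L, X) = (L + X) + (-3 + 0 + X) = (L + X) + (-3 + X) = -3 + L + 2*X)
(2786/o(44, E(-1)))*N(3, 1) = (2786/(-1/78))*(-3 + 3 + 2*1) = (2786*(-78))*(-3 + 3 + 2) = -217308*2 = -434616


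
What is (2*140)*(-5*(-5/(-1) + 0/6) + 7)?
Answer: -5040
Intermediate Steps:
(2*140)*(-5*(-5/(-1) + 0/6) + 7) = 280*(-5*(-5*(-1) + 0*(⅙)) + 7) = 280*(-5*(5 + 0) + 7) = 280*(-5*5 + 7) = 280*(-25 + 7) = 280*(-18) = -5040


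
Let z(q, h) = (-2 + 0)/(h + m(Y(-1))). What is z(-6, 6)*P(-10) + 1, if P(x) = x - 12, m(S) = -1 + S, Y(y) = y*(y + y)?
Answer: 51/7 ≈ 7.2857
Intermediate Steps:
Y(y) = 2*y² (Y(y) = y*(2*y) = 2*y²)
P(x) = -12 + x
z(q, h) = -2/(1 + h) (z(q, h) = (-2 + 0)/(h + (-1 + 2*(-1)²)) = -2/(h + (-1 + 2*1)) = -2/(h + (-1 + 2)) = -2/(h + 1) = -2/(1 + h))
z(-6, 6)*P(-10) + 1 = (-2/(1 + 6))*(-12 - 10) + 1 = -2/7*(-22) + 1 = 44/7 + 1 = 51/7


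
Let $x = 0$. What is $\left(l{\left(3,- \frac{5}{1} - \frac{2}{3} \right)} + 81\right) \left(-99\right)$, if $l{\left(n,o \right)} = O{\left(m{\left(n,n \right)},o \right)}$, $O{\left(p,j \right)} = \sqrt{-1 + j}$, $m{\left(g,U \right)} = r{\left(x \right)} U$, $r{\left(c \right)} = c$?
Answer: $-8019 - 66 i \sqrt{15} \approx -8019.0 - 255.62 i$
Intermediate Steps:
$m{\left(g,U \right)} = 0$ ($m{\left(g,U \right)} = 0 U = 0$)
$l{\left(n,o \right)} = \sqrt{-1 + o}$
$\left(l{\left(3,- \frac{5}{1} - \frac{2}{3} \right)} + 81\right) \left(-99\right) = \left(\sqrt{-1 - \left(5 + \frac{2}{3}\right)} + 81\right) \left(-99\right) = \left(\sqrt{-1 - \frac{17}{3}} + 81\right) \left(-99\right) = \left(\sqrt{- \frac{20}{3}} + 81\right) \left(-99\right) = \left(\frac{2 i \sqrt{15}}{3} + 81\right) \left(-99\right) = \left(81 + \frac{2 i \sqrt{15}}{3}\right) \left(-99\right) = -8019 - 66 i \sqrt{15}$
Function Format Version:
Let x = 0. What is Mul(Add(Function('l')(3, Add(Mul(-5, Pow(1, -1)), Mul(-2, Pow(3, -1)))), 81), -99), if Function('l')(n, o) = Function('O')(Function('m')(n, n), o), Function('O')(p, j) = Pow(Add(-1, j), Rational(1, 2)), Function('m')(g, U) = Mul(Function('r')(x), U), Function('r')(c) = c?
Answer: Add(-8019, Mul(-66, I, Pow(15, Rational(1, 2)))) ≈ Add(-8019.0, Mul(-255.62, I))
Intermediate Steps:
Function('m')(g, U) = 0 (Function('m')(g, U) = Mul(0, U) = 0)
Function('l')(n, o) = Pow(Add(-1, o), Rational(1, 2))
Mul(Add(Function('l')(3, Add(Mul(-5, Pow(1, -1)), Mul(-2, Pow(3, -1)))), 81), -99) = Mul(Add(Pow(Add(-1, Add(Mul(-5, Pow(1, -1)), Mul(-2, Pow(3, -1)))), Rational(1, 2)), 81), -99) = Mul(Add(Pow(Add(-1, Add(Mul(-5, 1), Mul(-2, Rational(1, 3)))), Rational(1, 2)), 81), -99) = Mul(Add(Pow(Add(-1, Add(-5, Rational(-2, 3))), Rational(1, 2)), 81), -99) = Mul(Add(Pow(Add(-1, Rational(-17, 3)), Rational(1, 2)), 81), -99) = Mul(Add(Pow(Rational(-20, 3), Rational(1, 2)), 81), -99) = Mul(Add(Mul(Rational(2, 3), I, Pow(15, Rational(1, 2))), 81), -99) = Mul(Add(81, Mul(Rational(2, 3), I, Pow(15, Rational(1, 2)))), -99) = Add(-8019, Mul(-66, I, Pow(15, Rational(1, 2))))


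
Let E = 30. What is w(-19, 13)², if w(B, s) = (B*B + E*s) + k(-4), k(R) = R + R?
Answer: 552049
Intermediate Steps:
k(R) = 2*R
w(B, s) = -8 + B² + 30*s (w(B, s) = (B*B + 30*s) + 2*(-4) = (B² + 30*s) - 8 = -8 + B² + 30*s)
w(-19, 13)² = (-8 + (-19)² + 30*13)² = (-8 + 361 + 390)² = 743² = 552049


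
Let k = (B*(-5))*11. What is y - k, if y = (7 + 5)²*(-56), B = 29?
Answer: -6469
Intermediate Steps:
y = -8064 (y = 12²*(-56) = 144*(-56) = -8064)
k = -1595 (k = (29*(-5))*11 = -145*11 = -1595)
y - k = -8064 - 1*(-1595) = -8064 + 1595 = -6469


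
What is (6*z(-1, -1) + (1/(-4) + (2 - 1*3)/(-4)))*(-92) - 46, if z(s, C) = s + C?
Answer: 1058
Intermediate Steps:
z(s, C) = C + s
(6*z(-1, -1) + (1/(-4) + (2 - 1*3)/(-4)))*(-92) - 46 = (6*(-1 - 1) + (1/(-4) + (2 - 1*3)/(-4)))*(-92) - 46 = (6*(-2) + (1*(-1/4) + (2 - 3)*(-1/4)))*(-92) - 46 = (-12 + (-1/4 - 1*(-1/4)))*(-92) - 46 = (-12 + (-1/4 + 1/4))*(-92) - 46 = (-12 + 0)*(-92) - 46 = -12*(-92) - 46 = 1104 - 46 = 1058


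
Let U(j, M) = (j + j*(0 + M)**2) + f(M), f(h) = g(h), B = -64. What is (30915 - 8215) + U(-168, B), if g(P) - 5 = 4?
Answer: -665587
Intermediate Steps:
g(P) = 9 (g(P) = 5 + 4 = 9)
f(h) = 9
U(j, M) = 9 + j + j*M**2 (U(j, M) = (j + j*(0 + M)**2) + 9 = (j + j*M**2) + 9 = 9 + j + j*M**2)
(30915 - 8215) + U(-168, B) = (30915 - 8215) + (9 - 168 - 168*(-64)**2) = 22700 + (9 - 168 - 168*4096) = 22700 + (9 - 168 - 688128) = 22700 - 688287 = -665587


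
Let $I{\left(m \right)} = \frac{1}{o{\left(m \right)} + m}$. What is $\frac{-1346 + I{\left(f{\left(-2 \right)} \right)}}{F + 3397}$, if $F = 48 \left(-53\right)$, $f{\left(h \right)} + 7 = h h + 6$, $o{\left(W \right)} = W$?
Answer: $- \frac{8075}{5118} \approx -1.5778$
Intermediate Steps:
$f{\left(h \right)} = -1 + h^{2}$ ($f{\left(h \right)} = -7 + \left(h h + 6\right) = -7 + \left(h^{2} + 6\right) = -7 + \left(6 + h^{2}\right) = -1 + h^{2}$)
$F = -2544$
$I{\left(m \right)} = \frac{1}{2 m}$ ($I{\left(m \right)} = \frac{1}{m + m} = \frac{1}{2 m}$)
$\frac{-1346 + I{\left(f{\left(-2 \right)} \right)}}{F + 3397} = \frac{-1346 + \frac{1}{2 \left(-1 + \left(-2\right)^{2}\right)}}{-2544 + 3397} = \frac{-1346 + \frac{1}{2 \left(-1 + 4\right)}}{853} = \left(-1346 + \frac{1}{2 \cdot 3}\right) \frac{1}{853} = \left(-1346 + \frac{1}{2} \cdot \frac{1}{3}\right) \frac{1}{853} = \left(-1346 + \frac{1}{6}\right) \frac{1}{853} = \left(- \frac{8075}{6}\right) \frac{1}{853} = - \frac{8075}{5118}$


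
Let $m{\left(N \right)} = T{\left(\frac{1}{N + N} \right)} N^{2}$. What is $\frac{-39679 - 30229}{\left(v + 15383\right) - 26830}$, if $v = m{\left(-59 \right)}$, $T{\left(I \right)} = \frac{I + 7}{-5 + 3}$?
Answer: $\frac{279632}{94463} \approx 2.9602$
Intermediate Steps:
$T{\left(I \right)} = - \frac{7}{2} - \frac{I}{2}$ ($T{\left(I \right)} = \frac{7 + I}{-2} = \left(7 + I\right) \left(- \frac{1}{2}\right) = - \frac{7}{2} - \frac{I}{2}$)
$m{\left(N \right)} = N^{2} \left(- \frac{7}{2} - \frac{1}{4 N}\right)$ ($m{\left(N \right)} = \left(- \frac{7}{2} - \frac{1}{2 \left(N + N\right)}\right) N^{2} = \left(- \frac{7}{2} - \frac{1}{2 \cdot 2 N}\right) N^{2} = \left(- \frac{7}{2} - \frac{\frac{1}{2} \frac{1}{N}}{2}\right) N^{2} = \left(- \frac{7}{2} - \frac{1}{4 N}\right) N^{2} = N^{2} \left(- \frac{7}{2} - \frac{1}{4 N}\right)$)
$v = - \frac{48675}{4}$ ($v = \left(- \frac{1}{4}\right) \left(-59\right) \left(1 + 14 \left(-59\right)\right) = \left(- \frac{1}{4}\right) \left(-59\right) \left(1 - 826\right) = \left(- \frac{1}{4}\right) \left(-59\right) \left(-825\right) = - \frac{48675}{4} \approx -12169.0$)
$\frac{-39679 - 30229}{\left(v + 15383\right) - 26830} = \frac{-39679 - 30229}{\left(- \frac{48675}{4} + 15383\right) - 26830} = - \frac{69908}{\frac{12857}{4} - 26830} = - \frac{69908}{- \frac{94463}{4}} = \left(-69908\right) \left(- \frac{4}{94463}\right) = \frac{279632}{94463}$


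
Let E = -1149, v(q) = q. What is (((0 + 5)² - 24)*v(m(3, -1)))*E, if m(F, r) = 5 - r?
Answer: -6894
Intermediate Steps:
(((0 + 5)² - 24)*v(m(3, -1)))*E = (((0 + 5)² - 24)*(5 - 1*(-1)))*(-1149) = ((5² - 24)*(5 + 1))*(-1149) = ((25 - 24)*6)*(-1149) = (1*6)*(-1149) = 6*(-1149) = -6894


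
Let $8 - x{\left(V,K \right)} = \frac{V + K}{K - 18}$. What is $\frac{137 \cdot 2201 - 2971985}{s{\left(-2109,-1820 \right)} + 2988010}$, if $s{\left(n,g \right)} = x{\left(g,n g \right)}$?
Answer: $- \frac{150737443032}{168663101617} \approx -0.89372$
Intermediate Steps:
$x{\left(V,K \right)} = 8 - \frac{K + V}{-18 + K}$ ($x{\left(V,K \right)} = 8 - \frac{V + K}{K - 18} = 8 - \frac{K + V}{-18 + K}$)
$s{\left(n,g \right)} = \frac{-144 - g + 7 g n}{-18 + g n}$ ($s{\left(n,g \right)} = \frac{-144 - g + 7 n g}{-18 + n g} = \frac{-144 - g + 7 g n}{-18 + g n}$)
$\frac{137 \cdot 2201 - 2971985}{s{\left(-2109,-1820 \right)} + 2988010} = \frac{137 \cdot 2201 - 2971985}{\frac{-144 - -1820 + 7 \left(-1820\right) \left(-2109\right)}{-18 - -3838380} + 2988010} = \frac{301537 - 2971985}{\frac{-144 + 1820 + 26868660}{-18 + 3838380} + 2988010} = - \frac{2670448}{\frac{1}{3838362} \cdot 26870336 + 2988010} = - \frac{2670448}{\frac{790304}{112893} + 2988010} = - \frac{2670448}{\frac{337326203234}{112893}} = \left(-2670448\right) \frac{112893}{337326203234} = - \frac{150737443032}{168663101617}$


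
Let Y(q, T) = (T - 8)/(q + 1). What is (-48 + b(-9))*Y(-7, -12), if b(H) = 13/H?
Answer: -4450/27 ≈ -164.81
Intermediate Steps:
Y(q, T) = (-8 + T)/(1 + q)
(-48 + b(-9))*Y(-7, -12) = (-48 + 13/(-9))*((-8 - 12)/(1 - 7)) = (-48 + 13*(-⅑))*(-20/(-6)) = (-48 - 13/9)*(-⅙*(-20)) = -445/9*10/3 = -4450/27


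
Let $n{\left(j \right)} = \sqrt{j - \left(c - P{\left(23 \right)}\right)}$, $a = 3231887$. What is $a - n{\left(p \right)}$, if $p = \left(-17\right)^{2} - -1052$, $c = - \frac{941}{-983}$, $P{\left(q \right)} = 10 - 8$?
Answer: $3231887 - \frac{2 \sqrt{324200281}}{983} \approx 3.2319 \cdot 10^{6}$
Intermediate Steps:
$P{\left(q \right)} = 2$
$c = \frac{941}{983}$ ($c = \left(-941\right) \left(- \frac{1}{983}\right) = \frac{941}{983} \approx 0.95727$)
$p = 1341$ ($p = 289 + 1052 = 1341$)
$n{\left(j \right)} = \sqrt{\frac{1025}{983} + j}$ ($n{\left(j \right)} = \sqrt{j + \left(2 - \frac{941}{983}\right)} = \sqrt{j + \frac{1025}{983}} = \sqrt{\frac{1025}{983} + j}$)
$a - n{\left(p \right)} = 3231887 - \frac{\sqrt{1007575 + 966289 \cdot 1341}}{983} = 3231887 - \frac{\sqrt{1007575 + 1295793549}}{983} = 3231887 - \frac{\sqrt{1296801124}}{983} = 3231887 - \frac{2 \sqrt{324200281}}{983}$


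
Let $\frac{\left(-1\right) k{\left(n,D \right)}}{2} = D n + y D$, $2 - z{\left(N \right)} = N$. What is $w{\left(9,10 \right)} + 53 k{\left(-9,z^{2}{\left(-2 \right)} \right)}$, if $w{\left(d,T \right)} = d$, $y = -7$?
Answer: $27145$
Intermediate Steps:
$z{\left(N \right)} = 2 - N$
$k{\left(n,D \right)} = 14 D - 2 D n$ ($k{\left(n,D \right)} = - 2 \left(D n - 7 D\right) = - 2 \left(- 7 D + D n\right) = 14 D - 2 D n$)
$w{\left(9,10 \right)} + 53 k{\left(-9,z^{2}{\left(-2 \right)} \right)} = 9 + 53 \cdot 2 \left(2 - -2\right)^{2} \left(7 - -9\right) = 9 + 53 \cdot 2 \left(2 + 2\right)^{2} \left(7 + 9\right) = 9 + 53 \cdot 2 \cdot 4^{2} \cdot 16 = 9 + 53 \cdot 2 \cdot 16 \cdot 16 = 9 + 53 \cdot 512 = 9 + 27136 = 27145$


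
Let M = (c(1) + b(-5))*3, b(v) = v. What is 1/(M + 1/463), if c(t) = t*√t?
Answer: -463/5555 ≈ -0.083348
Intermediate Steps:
c(t) = t^(3/2)
M = -12 (M = (1^(3/2) - 5)*3 = (1 - 5)*3 = -4*3 = -12)
1/(M + 1/463) = 1/(-12 + 1/463) = 1/(-5555/463) = -463/5555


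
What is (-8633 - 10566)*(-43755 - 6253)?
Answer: 960103592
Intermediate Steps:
(-8633 - 10566)*(-43755 - 6253) = -19199*(-50008) = 960103592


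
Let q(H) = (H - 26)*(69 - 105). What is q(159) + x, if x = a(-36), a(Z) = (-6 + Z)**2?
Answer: -3024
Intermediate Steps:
q(H) = 936 - 36*H (q(H) = (-26 + H)*(-36) = 936 - 36*H)
x = 1764 (x = (-6 - 36)**2 = (-42)**2 = 1764)
q(159) + x = (936 - 36*159) + 1764 = (936 - 5724) + 1764 = -4788 + 1764 = -3024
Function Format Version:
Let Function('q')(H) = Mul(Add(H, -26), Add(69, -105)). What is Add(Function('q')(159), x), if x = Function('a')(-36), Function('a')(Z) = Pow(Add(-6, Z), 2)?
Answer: -3024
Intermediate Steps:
Function('q')(H) = Add(936, Mul(-36, H)) (Function('q')(H) = Mul(Add(-26, H), -36) = Add(936, Mul(-36, H)))
x = 1764 (x = Pow(Add(-6, -36), 2) = Pow(-42, 2) = 1764)
Add(Function('q')(159), x) = Add(Add(936, Mul(-36, 159)), 1764) = Add(Add(936, -5724), 1764) = Add(-4788, 1764) = -3024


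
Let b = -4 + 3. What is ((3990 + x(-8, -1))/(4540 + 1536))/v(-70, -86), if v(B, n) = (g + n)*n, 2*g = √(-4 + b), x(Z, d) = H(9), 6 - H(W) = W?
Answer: 1329/14981897 + 1329*I*√5/2576886284 ≈ 8.8707e-5 + 1.1532e-6*I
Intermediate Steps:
H(W) = 6 - W
x(Z, d) = -3 (x(Z, d) = 6 - 1*9 = 6 - 9 = -3)
b = -1
g = I*√5/2 (g = √(-4 - 1)/2 = √(-5)/2 = (I*√5)/2 = I*√5/2 ≈ 1.118*I)
v(B, n) = n*(n + I*√5/2) (v(B, n) = (I*√5/2 + n)*n = (n + I*√5/2)*n = n*(n + I*√5/2))
((3990 + x(-8, -1))/(4540 + 1536))/v(-70, -86) = ((3990 - 3)/(4540 + 1536))/(((½)*(-86)*(2*(-86) + I*√5))) = (3987/6076)/(((½)*(-86)*(-172 + I*√5))) = (3987*(1/6076))/(7396 - 43*I*√5) = 3987/(6076*(7396 - 43*I*√5))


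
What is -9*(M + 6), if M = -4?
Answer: -18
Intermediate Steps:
-9*(M + 6) = -9*(-4 + 6) = -9*2 = -18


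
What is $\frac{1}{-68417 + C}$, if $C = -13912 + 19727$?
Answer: $- \frac{1}{62602} \approx -1.5974 \cdot 10^{-5}$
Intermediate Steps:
$C = 5815$
$\frac{1}{-68417 + C} = \frac{1}{-68417 + 5815} = \frac{1}{-62602} = - \frac{1}{62602}$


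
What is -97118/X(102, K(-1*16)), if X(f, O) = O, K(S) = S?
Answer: 48559/8 ≈ 6069.9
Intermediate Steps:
-97118/X(102, K(-1*16)) = -97118/((-1*16)) = -97118/(-16) = -97118*(-1/16) = 48559/8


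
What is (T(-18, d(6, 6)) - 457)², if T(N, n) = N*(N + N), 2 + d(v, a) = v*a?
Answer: 36481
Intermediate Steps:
d(v, a) = -2 + a*v (d(v, a) = -2 + v*a = -2 + a*v)
T(N, n) = 2*N² (T(N, n) = N*(2*N) = 2*N²)
(T(-18, d(6, 6)) - 457)² = (2*(-18)² - 457)² = (2*324 - 457)² = (648 - 457)² = 191² = 36481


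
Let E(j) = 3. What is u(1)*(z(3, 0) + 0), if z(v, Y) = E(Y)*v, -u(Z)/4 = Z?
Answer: -36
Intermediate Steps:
u(Z) = -4*Z
z(v, Y) = 3*v
u(1)*(z(3, 0) + 0) = (-4*1)*(3*3 + 0) = -4*(9 + 0) = -4*9 = -36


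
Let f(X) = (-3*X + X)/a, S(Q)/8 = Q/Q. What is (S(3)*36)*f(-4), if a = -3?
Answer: -768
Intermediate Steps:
S(Q) = 8 (S(Q) = 8*(Q/Q) = 8*1 = 8)
f(X) = 2*X/3 (f(X) = (-3*X + X)/(-3) = -2*X*(-⅓) = 2*X/3)
(S(3)*36)*f(-4) = (8*36)*((⅔)*(-4)) = 288*(-8/3) = -768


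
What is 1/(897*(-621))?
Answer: -1/557037 ≈ -1.7952e-6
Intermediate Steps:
1/(897*(-621)) = (1/897)*(-1/621) = -1/557037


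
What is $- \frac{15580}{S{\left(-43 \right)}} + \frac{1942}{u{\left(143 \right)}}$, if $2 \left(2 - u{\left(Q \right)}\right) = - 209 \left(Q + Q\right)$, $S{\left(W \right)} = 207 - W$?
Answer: $- \frac{46518512}{747225} \approx -62.255$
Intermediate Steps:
$u{\left(Q \right)} = 2 + 209 Q$ ($u{\left(Q \right)} = 2 - \frac{\left(-209\right) \left(Q + Q\right)}{2} = 2 - \frac{\left(-209\right) 2 Q}{2} = 2 - \frac{\left(-418\right) Q}{2} = 2 + 209 Q$)
$- \frac{15580}{S{\left(-43 \right)}} + \frac{1942}{u{\left(143 \right)}} = - \frac{15580}{207 - -43} + \frac{1942}{2 + 209 \cdot 143} = - \frac{15580}{207 + 43} + \frac{1942}{2 + 29887} = - \frac{15580}{250} + \frac{1942}{29889} = \left(-15580\right) \frac{1}{250} + 1942 \cdot \frac{1}{29889} = - \frac{1558}{25} + \frac{1942}{29889} = - \frac{46518512}{747225}$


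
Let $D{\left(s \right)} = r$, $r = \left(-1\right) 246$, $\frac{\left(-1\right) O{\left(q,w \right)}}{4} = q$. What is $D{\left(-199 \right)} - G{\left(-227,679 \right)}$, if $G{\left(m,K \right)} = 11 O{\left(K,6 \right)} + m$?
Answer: $29857$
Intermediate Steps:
$O{\left(q,w \right)} = - 4 q$
$G{\left(m,K \right)} = m - 44 K$ ($G{\left(m,K \right)} = 11 \left(- 4 K\right) + m = - 44 K + m = m - 44 K$)
$r = -246$
$D{\left(s \right)} = -246$
$D{\left(-199 \right)} - G{\left(-227,679 \right)} = -246 - \left(-227 - 29876\right) = -246 - -30103 = -246 + 30103 = 29857$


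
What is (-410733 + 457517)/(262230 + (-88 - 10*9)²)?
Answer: 23392/146957 ≈ 0.15918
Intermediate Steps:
(-410733 + 457517)/(262230 + (-88 - 10*9)²) = 46784/(262230 + (-88 - 90)²) = 46784/(262230 + (-178)²) = 46784/(262230 + 31684) = 46784/293914 = 46784*(1/293914) = 23392/146957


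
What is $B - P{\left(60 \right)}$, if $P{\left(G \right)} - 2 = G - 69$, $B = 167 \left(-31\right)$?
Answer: $-5170$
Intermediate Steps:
$B = -5177$
$P{\left(G \right)} = -67 + G$ ($P{\left(G \right)} = 2 + \left(G - 69\right) = 2 + \left(-69 + G\right) = -67 + G$)
$B - P{\left(60 \right)} = -5177 - \left(-67 + 60\right) = -5177 - -7 = -5177 + 7 = -5170$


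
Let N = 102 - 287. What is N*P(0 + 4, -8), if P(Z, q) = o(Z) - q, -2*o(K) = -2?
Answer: -1665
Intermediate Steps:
o(K) = 1 (o(K) = -1/2*(-2) = 1)
P(Z, q) = 1 - q
N = -185
N*P(0 + 4, -8) = -185*(1 - 1*(-8)) = -185*(1 + 8) = -185*9 = -1665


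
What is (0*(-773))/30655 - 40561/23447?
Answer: -40561/23447 ≈ -1.7299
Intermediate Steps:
(0*(-773))/30655 - 40561/23447 = 0*(1/30655) - 40561*1/23447 = 0 - 40561/23447 = -40561/23447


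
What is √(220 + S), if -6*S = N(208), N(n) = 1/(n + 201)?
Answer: √1324863066/2454 ≈ 14.832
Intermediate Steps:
N(n) = 1/(201 + n)
S = -1/2454 (S = -1/(6*(201 + 208)) = -⅙/409 = -⅙*1/409 = -1/2454 ≈ -0.00040750)
√(220 + S) = √(220 - 1/2454) = √(539879/2454) = √1324863066/2454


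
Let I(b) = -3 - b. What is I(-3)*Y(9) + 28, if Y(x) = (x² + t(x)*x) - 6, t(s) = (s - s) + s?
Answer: 28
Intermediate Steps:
t(s) = s (t(s) = 0 + s = s)
Y(x) = -6 + 2*x² (Y(x) = (x² + x*x) - 6 = (x² + x²) - 6 = 2*x² - 6 = -6 + 2*x²)
I(-3)*Y(9) + 28 = (-3 - 1*(-3))*(-6 + 2*9²) + 28 = (-3 + 3)*(-6 + 2*81) + 28 = 0*(-6 + 162) + 28 = 0*156 + 28 = 0 + 28 = 28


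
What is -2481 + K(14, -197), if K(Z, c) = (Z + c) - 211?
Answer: -2875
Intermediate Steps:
K(Z, c) = -211 + Z + c
-2481 + K(14, -197) = -2481 + (-211 + 14 - 197) = -2481 - 394 = -2875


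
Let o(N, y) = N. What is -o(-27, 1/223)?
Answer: 27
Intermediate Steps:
-o(-27, 1/223) = -1*(-27) = 27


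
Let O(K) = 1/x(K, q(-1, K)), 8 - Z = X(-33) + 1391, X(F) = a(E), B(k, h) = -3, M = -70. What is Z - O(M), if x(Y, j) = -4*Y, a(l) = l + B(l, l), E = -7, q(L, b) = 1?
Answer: -384441/280 ≈ -1373.0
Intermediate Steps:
a(l) = -3 + l (a(l) = l - 3 = -3 + l)
X(F) = -10 (X(F) = -3 - 7 = -10)
Z = -1373 (Z = 8 - (-10 + 1391) = 8 - 1*1381 = 8 - 1381 = -1373)
O(K) = -1/(4*K) (O(K) = 1/(-4*K) = -1/(4*K))
Z - O(M) = -1373 - (-1)/(4*(-70)) = -1373 - (-1)*(-1)/(4*70) = -1373 - 1*1/280 = -1373 - 1/280 = -384441/280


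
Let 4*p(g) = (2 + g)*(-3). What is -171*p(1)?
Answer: 1539/4 ≈ 384.75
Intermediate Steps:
p(g) = -3/2 - 3*g/4 (p(g) = ((2 + g)*(-3))/4 = (-6 - 3*g)/4 = -3/2 - 3*g/4)
-171*p(1) = -171*(-3/2 - ¾*1) = -171*(-3/2 - ¾) = -171*(-9/4) = 1539/4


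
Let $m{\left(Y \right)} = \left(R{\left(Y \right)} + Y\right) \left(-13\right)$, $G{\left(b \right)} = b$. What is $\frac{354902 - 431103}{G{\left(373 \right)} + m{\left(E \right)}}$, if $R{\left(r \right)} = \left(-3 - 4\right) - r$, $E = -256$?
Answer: $- \frac{76201}{464} \approx -164.23$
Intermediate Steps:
$R{\left(r \right)} = -7 - r$
$m{\left(Y \right)} = 91$ ($m{\left(Y \right)} = \left(\left(-7 - Y\right) + Y\right) \left(-13\right) = \left(-7\right) \left(-13\right) = 91$)
$\frac{354902 - 431103}{G{\left(373 \right)} + m{\left(E \right)}} = \frac{354902 - 431103}{373 + 91} = - \frac{76201}{464}$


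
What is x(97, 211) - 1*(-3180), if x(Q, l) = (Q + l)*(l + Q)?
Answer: 98044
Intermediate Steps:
x(Q, l) = (Q + l)**2 (x(Q, l) = (Q + l)*(Q + l) = (Q + l)**2)
x(97, 211) - 1*(-3180) = (97 + 211)**2 - 1*(-3180) = 308**2 + 3180 = 94864 + 3180 = 98044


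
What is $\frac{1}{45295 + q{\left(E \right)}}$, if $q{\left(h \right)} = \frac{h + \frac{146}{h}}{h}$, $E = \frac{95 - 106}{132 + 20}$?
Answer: $\frac{121}{8854000} \approx 1.3666 \cdot 10^{-5}$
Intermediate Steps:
$E = - \frac{11}{152} \approx -0.072368$
$q{\left(h \right)} = \frac{h + \frac{146}{h}}{h}$
$\frac{1}{45295 + q{\left(E \right)}} = \frac{1}{45295 + \left(1 + \frac{146}{\frac{121}{23104}}\right)} = \frac{1}{45295 + \left(1 + 146 \cdot \frac{23104}{121}\right)} = \frac{1}{45295 + \left(1 + \frac{3373184}{121}\right)} = \frac{1}{45295 + \frac{3373305}{121}} = \frac{1}{\frac{8854000}{121}} = \frac{121}{8854000}$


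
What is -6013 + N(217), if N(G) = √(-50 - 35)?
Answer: -6013 + I*√85 ≈ -6013.0 + 9.2195*I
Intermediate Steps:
N(G) = I*√85 (N(G) = √(-85) = I*√85)
-6013 + N(217) = -6013 + I*√85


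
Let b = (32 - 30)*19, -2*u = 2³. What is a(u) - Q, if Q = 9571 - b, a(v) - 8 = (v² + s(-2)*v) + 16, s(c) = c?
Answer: -9485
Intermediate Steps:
u = -4 (u = -½*2³ = -½*8 = -4)
b = 38 (b = 2*19 = 38)
a(v) = 24 + v² - 2*v (a(v) = 8 + ((v² - 2*v) + 16) = 8 + (16 + v² - 2*v) = 24 + v² - 2*v)
Q = 9533 (Q = 9571 - 1*38 = 9571 - 38 = 9533)
a(u) - Q = (24 + (-4)² - 2*(-4)) - 1*9533 = (24 + 16 + 8) - 9533 = 48 - 9533 = -9485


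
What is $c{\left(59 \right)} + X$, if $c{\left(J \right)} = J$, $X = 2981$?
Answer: $3040$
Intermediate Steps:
$c{\left(59 \right)} + X = 59 + 2981 = 3040$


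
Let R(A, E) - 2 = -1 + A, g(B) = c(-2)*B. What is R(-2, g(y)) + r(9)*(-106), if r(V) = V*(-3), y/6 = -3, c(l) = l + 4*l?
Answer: 2861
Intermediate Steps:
c(l) = 5*l
y = -18 (y = 6*(-3) = -18)
g(B) = -10*B (g(B) = (5*(-2))*B = -10*B)
r(V) = -3*V
R(A, E) = 1 + A (R(A, E) = 2 + (-1 + A) = 1 + A)
R(-2, g(y)) + r(9)*(-106) = (1 - 2) - 3*9*(-106) = -1 - 27*(-106) = -1 + 2862 = 2861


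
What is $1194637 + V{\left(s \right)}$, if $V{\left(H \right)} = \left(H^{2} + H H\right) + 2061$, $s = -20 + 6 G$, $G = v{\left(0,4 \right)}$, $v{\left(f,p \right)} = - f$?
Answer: $1197498$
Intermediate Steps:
$G = 0$ ($G = \left(-1\right) 0 = 0$)
$s = -20$ ($s = -20 + 6 \cdot 0 = -20 + 0 = -20$)
$V{\left(H \right)} = 2061 + 2 H^{2}$ ($V{\left(H \right)} = \left(H^{2} + H^{2}\right) + 2061 = 2 H^{2} + 2061 = 2061 + 2 H^{2}$)
$1194637 + V{\left(s \right)} = 1194637 + \left(2061 + 2 \left(-20\right)^{2}\right) = 1194637 + \left(2061 + 2 \cdot 400\right) = 1194637 + \left(2061 + 800\right) = 1194637 + 2861 = 1197498$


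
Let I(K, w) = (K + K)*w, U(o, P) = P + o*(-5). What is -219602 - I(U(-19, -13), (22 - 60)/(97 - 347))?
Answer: -27453366/125 ≈ -2.1963e+5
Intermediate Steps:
U(o, P) = P - 5*o
I(K, w) = 2*K*w (I(K, w) = (2*K)*w = 2*K*w)
-219602 - I(U(-19, -13), (22 - 60)/(97 - 347)) = -219602 - 2*(-13 - 5*(-19))*(22 - 60)/(97 - 347) = -219602 - 2*(-13 + 95)*(-38/(-250)) = -219602 - 2*82*(-38*(-1/250)) = -219602 - 2*82*19/125 = -219602 - 1*3116/125 = -219602 - 3116/125 = -27453366/125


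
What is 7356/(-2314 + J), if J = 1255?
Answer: -2452/353 ≈ -6.9462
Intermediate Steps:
7356/(-2314 + J) = 7356/(-2314 + 1255) = 7356/(-1059) = 7356*(-1/1059) = -2452/353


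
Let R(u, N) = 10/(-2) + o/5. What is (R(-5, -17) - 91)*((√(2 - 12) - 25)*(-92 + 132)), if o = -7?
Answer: 97400 - 3896*I*√10 ≈ 97400.0 - 12320.0*I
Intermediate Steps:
R(u, N) = -32/5 (R(u, N) = 10/(-2) - 7/5 = 10*(-½) - 7*⅕ = -5 - 7/5 = -32/5)
(R(-5, -17) - 91)*((√(2 - 12) - 25)*(-92 + 132)) = (-32/5 - 91)*((√(2 - 12) - 25)*(-92 + 132)) = -487*(√(-10) - 25)*40/5 = -487*(I*√10 - 25)*40/5 = -487*(-25 + I*√10)*40/5 = -487*(-1000 + 40*I*√10)/5 = 97400 - 3896*I*√10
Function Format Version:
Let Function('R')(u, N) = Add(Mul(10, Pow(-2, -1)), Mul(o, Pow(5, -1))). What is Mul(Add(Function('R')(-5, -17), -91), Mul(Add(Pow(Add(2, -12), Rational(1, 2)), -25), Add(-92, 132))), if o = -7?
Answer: Add(97400, Mul(-3896, I, Pow(10, Rational(1, 2)))) ≈ Add(97400., Mul(-12320., I))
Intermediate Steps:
Function('R')(u, N) = Rational(-32, 5) (Function('R')(u, N) = Add(Mul(10, Pow(-2, -1)), Mul(-7, Pow(5, -1))) = Add(Mul(10, Rational(-1, 2)), Mul(-7, Rational(1, 5))) = Add(-5, Rational(-7, 5)) = Rational(-32, 5))
Mul(Add(Function('R')(-5, -17), -91), Mul(Add(Pow(Add(2, -12), Rational(1, 2)), -25), Add(-92, 132))) = Mul(Add(Rational(-32, 5), -91), Mul(Add(Pow(Add(2, -12), Rational(1, 2)), -25), Add(-92, 132))) = Mul(Rational(-487, 5), Mul(Add(Pow(-10, Rational(1, 2)), -25), 40)) = Mul(Rational(-487, 5), Mul(Add(Mul(I, Pow(10, Rational(1, 2))), -25), 40)) = Mul(Rational(-487, 5), Mul(Add(-25, Mul(I, Pow(10, Rational(1, 2)))), 40)) = Mul(Rational(-487, 5), Add(-1000, Mul(40, I, Pow(10, Rational(1, 2))))) = Add(97400, Mul(-3896, I, Pow(10, Rational(1, 2))))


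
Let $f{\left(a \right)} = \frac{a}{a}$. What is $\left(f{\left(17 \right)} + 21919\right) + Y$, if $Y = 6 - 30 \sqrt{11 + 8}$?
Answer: $21926 - 30 \sqrt{19} \approx 21795.0$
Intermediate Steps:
$f{\left(a \right)} = 1$
$Y = 6 - 30 \sqrt{19} \approx -124.77$
$\left(f{\left(17 \right)} + 21919\right) + Y = \left(1 + 21919\right) + \left(6 - 30 \sqrt{19}\right) = 21920 + \left(6 - 30 \sqrt{19}\right) = 21926 - 30 \sqrt{19}$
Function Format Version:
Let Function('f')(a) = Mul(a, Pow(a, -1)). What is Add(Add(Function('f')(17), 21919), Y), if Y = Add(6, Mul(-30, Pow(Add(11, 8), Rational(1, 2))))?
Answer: Add(21926, Mul(-30, Pow(19, Rational(1, 2)))) ≈ 21795.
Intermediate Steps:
Function('f')(a) = 1
Y = Add(6, Mul(-30, Pow(19, Rational(1, 2)))) ≈ -124.77
Add(Add(Function('f')(17), 21919), Y) = Add(Add(1, 21919), Add(6, Mul(-30, Pow(19, Rational(1, 2))))) = Add(21920, Add(6, Mul(-30, Pow(19, Rational(1, 2))))) = Add(21926, Mul(-30, Pow(19, Rational(1, 2))))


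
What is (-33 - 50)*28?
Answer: -2324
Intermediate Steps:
(-33 - 50)*28 = -83*28 = -2324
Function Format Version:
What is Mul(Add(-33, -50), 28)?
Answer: -2324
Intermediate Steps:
Mul(Add(-33, -50), 28) = Mul(-83, 28) = -2324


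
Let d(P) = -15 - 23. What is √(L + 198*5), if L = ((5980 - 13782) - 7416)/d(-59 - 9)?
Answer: √501961/19 ≈ 37.289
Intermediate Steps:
d(P) = -38
L = 7609/19 (L = ((5980 - 13782) - 7416)/(-38) = (-7802 - 7416)*(-1/38) = -15218*(-1/38) = 7609/19 ≈ 400.47)
√(L + 198*5) = √(7609/19 + 198*5) = √(7609/19 + 990) = √(26419/19) = √501961/19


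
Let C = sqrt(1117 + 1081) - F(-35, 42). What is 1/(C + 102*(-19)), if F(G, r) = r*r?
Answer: -1851/6851303 - sqrt(2198)/13702606 ≈ -0.00027359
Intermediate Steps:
F(G, r) = r**2
C = -1764 + sqrt(2198) (C = sqrt(1117 + 1081) - 1*42**2 = sqrt(2198) - 1*1764 = sqrt(2198) - 1764 = -1764 + sqrt(2198) ≈ -1717.1)
1/(C + 102*(-19)) = 1/((-1764 + sqrt(2198)) + 102*(-19)) = 1/((-1764 + sqrt(2198)) - 1938) = 1/(-3702 + sqrt(2198))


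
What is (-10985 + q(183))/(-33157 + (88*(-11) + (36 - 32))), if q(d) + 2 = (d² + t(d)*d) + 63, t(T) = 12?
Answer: -24761/34121 ≈ -0.72568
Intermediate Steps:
q(d) = 61 + d² + 12*d (q(d) = -2 + ((d² + 12*d) + 63) = -2 + (63 + d² + 12*d) = 61 + d² + 12*d)
(-10985 + q(183))/(-33157 + (88*(-11) + (36 - 32))) = (-10985 + (61 + 183² + 12*183))/(-33157 + (88*(-11) + (36 - 32))) = (-10985 + (61 + 33489 + 2196))/(-33157 + (-968 + 4)) = (-10985 + 35746)/(-33157 - 964) = 24761/(-34121) = 24761*(-1/34121) = -24761/34121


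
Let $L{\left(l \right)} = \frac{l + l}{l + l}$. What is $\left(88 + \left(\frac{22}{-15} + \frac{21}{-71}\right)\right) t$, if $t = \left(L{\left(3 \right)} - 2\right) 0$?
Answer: $0$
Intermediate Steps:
$L{\left(l \right)} = 1$ ($L{\left(l \right)} = \frac{2 l}{2 l} = 2 l \frac{1}{2 l} = 1$)
$t = 0$ ($t = \left(1 - 2\right) 0 = \left(-1\right) 0 = 0$)
$\left(88 + \left(\frac{22}{-15} + \frac{21}{-71}\right)\right) t = \left(88 + \left(\frac{22}{-15} + \frac{21}{-71}\right)\right) 0 = \left(88 + \left(22 \left(- \frac{1}{15}\right) + 21 \left(- \frac{1}{71}\right)\right)\right) 0 = \left(88 - \frac{1877}{1065}\right) 0 = \frac{91843}{1065} \cdot 0 = 0$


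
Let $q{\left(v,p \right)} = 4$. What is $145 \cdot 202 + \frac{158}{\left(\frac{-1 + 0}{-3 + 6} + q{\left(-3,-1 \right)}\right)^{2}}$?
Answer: $\frac{3545512}{121} \approx 29302.0$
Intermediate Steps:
$145 \cdot 202 + \frac{158}{\left(\frac{-1 + 0}{-3 + 6} + q{\left(-3,-1 \right)}\right)^{2}} = 145 \cdot 202 + \frac{158}{\left(\frac{-1 + 0}{-3 + 6} + 4\right)^{2}} = 29290 + \frac{158}{\left(- \frac{1}{3} + 4\right)^{2}} = 29290 + \frac{158}{\left(\frac{11}{3}\right)^{2}} = 29290 + \frac{158}{\frac{121}{9}} = 29290 + 158 \cdot \frac{9}{121} = 29290 + \frac{1422}{121} = \frac{3545512}{121}$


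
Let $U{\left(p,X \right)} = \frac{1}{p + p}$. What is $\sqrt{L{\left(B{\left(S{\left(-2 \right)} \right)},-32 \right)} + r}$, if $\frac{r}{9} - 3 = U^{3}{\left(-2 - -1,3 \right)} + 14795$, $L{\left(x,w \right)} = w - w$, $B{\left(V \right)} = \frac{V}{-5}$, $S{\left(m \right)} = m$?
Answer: $\frac{3 \sqrt{236766}}{4} \approx 364.94$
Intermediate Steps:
$B{\left(V \right)} = - \frac{V}{5}$ ($B{\left(V \right)} = V \left(- \frac{1}{5}\right) = - \frac{V}{5}$)
$L{\left(x,w \right)} = 0$
$U{\left(p,X \right)} = \frac{1}{2 p}$
$r = \frac{1065447}{8}$ ($r = 27 + 9 \left(\left(\frac{1}{2 \left(-2 - -1\right)}\right)^{3} + 14795\right) = 27 + 9 \left(\left(\frac{1}{2 \left(-2 + 1\right)}\right)^{3} + 14795\right) = 27 + 9 \left(\left(\frac{1}{2 \left(-1\right)}\right)^{3} + 14795\right) = 27 + 9 \left(\left(\frac{1}{2} \left(-1\right)\right)^{3} + 14795\right) = 27 + 9 \left(\left(- \frac{1}{2}\right)^{3} + 14795\right) = 27 + 9 \left(- \frac{1}{8} + 14795\right) = 27 + 9 \cdot \frac{118359}{8} = 27 + \frac{1065231}{8} = \frac{1065447}{8} \approx 1.3318 \cdot 10^{5}$)
$\sqrt{L{\left(B{\left(S{\left(-2 \right)} \right)},-32 \right)} + r} = \sqrt{0 + \frac{1065447}{8}} = \sqrt{\frac{1065447}{8}} = \frac{3 \sqrt{236766}}{4}$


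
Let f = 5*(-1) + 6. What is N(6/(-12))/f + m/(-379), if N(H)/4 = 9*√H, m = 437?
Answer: -437/379 + 18*I*√2 ≈ -1.153 + 25.456*I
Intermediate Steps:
f = 1 (f = -5 + 6 = 1)
N(H) = 36*√H (N(H) = 4*(9*√H) = 36*√H)
N(6/(-12))/f + m/(-379) = (36*√(6/(-12)))/1 + 437/(-379) = (36*√(6*(-1/12)))*1 + 437*(-1/379) = (36*√(-½))*1 - 437/379 = (36*(I*√2/2))*1 - 437/379 = (18*I*√2)*1 - 437/379 = 18*I*√2 - 437/379 = -437/379 + 18*I*√2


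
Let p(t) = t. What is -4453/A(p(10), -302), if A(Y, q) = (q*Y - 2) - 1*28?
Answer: 73/50 ≈ 1.4600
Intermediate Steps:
A(Y, q) = -30 + Y*q (A(Y, q) = (Y*q - 2) - 28 = (-2 + Y*q) - 28 = -30 + Y*q)
-4453/A(p(10), -302) = -4453/(-30 + 10*(-302)) = -4453/(-30 - 3020) = -4453/(-3050) = -4453*(-1/3050) = 73/50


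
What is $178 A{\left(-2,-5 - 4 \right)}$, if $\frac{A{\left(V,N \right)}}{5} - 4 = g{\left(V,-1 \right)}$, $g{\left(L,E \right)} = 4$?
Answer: $7120$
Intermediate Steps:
$A{\left(V,N \right)} = 40$ ($A{\left(V,N \right)} = 20 + 5 \cdot 4 = 20 + 20 = 40$)
$178 A{\left(-2,-5 - 4 \right)} = 178 \cdot 40 = 7120$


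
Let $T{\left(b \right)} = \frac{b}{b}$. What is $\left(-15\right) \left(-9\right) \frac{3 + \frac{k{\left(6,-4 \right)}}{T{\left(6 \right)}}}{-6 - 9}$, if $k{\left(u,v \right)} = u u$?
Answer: $-351$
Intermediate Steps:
$T{\left(b \right)} = 1$
$k{\left(u,v \right)} = u^{2}$
$\left(-15\right) \left(-9\right) \frac{3 + \frac{k{\left(6,-4 \right)}}{T{\left(6 \right)}}}{-6 - 9} = \left(-15\right) \left(-9\right) \frac{3 + \frac{6^{2}}{1}}{-6 - 9} = 135 \frac{3 + 36 \cdot 1}{-15} = 135 \left(3 + 36\right) \left(- \frac{1}{15}\right) = 135 \cdot 39 \left(- \frac{1}{15}\right) = 135 \left(- \frac{13}{5}\right) = -351$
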